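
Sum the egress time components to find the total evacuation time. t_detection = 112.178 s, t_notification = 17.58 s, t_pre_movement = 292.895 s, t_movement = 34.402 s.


Total = 112.178 + 17.58 + 292.895 + 34.402 = 457.055 s

457.055 s


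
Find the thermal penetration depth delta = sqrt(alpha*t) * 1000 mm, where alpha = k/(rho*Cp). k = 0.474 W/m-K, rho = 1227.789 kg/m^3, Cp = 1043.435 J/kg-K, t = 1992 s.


alpha = 0.474 / (1227.789 * 1043.435) = 3.6999e-07 m^2/s
alpha * t = 0.00073702
delta = sqrt(0.00073702) * 1000 = 27.148 mm

27.148 mm


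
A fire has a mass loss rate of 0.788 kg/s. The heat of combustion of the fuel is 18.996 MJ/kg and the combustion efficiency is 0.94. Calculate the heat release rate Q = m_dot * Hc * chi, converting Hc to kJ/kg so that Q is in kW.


Hc = 18.996 MJ/kg = 18.996 * 1000 kJ/kg = 18996 kJ/kg
Q = 0.788 kg/s * 18996 kJ/kg * 0.94 = 14071 kW

14071 kW


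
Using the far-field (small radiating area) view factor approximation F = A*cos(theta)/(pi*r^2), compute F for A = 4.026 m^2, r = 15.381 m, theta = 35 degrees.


cos(35 deg) = 0.81915
pi*r^2 = 743.22
F = 4.026 * 0.81915 / 743.22 = 0.0044373

0.0044373


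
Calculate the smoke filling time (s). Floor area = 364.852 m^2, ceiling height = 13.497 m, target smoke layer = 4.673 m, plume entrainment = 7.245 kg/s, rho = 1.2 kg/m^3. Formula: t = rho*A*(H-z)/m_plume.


H - z = 8.824 m
t = 1.2 * 364.852 * 8.824 / 7.245 = 533.24 s

533.24 s


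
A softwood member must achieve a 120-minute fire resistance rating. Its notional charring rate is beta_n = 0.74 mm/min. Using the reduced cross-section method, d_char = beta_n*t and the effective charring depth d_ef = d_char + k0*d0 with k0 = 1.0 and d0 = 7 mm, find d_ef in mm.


d_char = 0.74 * 120 = 88.8 mm
d_ef = 88.8 + 1.0*7 = 95.8 mm

95.8 mm


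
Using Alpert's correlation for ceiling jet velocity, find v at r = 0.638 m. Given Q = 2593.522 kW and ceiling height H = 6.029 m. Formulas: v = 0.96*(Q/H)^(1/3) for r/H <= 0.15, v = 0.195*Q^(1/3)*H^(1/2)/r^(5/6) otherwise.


r/H = 0.638 / 6.029 = 0.10582
r/H <= 0.15, so v = 0.96*(Q/H)^(1/3)
Q/H = 430.17
(Q/H)^(1/3) = 7.5489
v = 0.96 * 7.5489 = 7.2469 m/s

7.2469 m/s


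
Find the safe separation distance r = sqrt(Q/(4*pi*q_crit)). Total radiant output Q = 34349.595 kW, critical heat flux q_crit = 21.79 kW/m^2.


4*pi*q_crit = 273.82
Q/(4*pi*q_crit) = 125.45
r = sqrt(125.45) = 11.200 m

11.200 m


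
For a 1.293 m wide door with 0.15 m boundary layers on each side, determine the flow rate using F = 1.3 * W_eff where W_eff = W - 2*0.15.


W_eff = 1.293 - 0.30 = 0.993 m
F = 1.3 * 0.993 = 1.2909 persons/s

1.2909 persons/s


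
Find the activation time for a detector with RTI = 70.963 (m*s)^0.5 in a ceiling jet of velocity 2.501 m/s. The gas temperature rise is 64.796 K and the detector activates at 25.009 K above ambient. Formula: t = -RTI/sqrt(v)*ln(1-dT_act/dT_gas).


dT_act/dT_gas = 0.38597
ln(1 - 0.38597) = -0.48770
t = -70.963 / sqrt(2.501) * -0.48770 = 21.884 s

21.884 s


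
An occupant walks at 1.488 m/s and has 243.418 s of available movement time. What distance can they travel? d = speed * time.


d = 1.488 * 243.418 = 362.21 m

362.21 m


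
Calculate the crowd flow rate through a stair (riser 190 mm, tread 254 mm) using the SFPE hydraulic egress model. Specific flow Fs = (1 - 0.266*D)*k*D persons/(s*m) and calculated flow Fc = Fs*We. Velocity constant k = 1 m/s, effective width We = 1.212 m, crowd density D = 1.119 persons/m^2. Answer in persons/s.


1 - 0.266*D = 1 - 0.266*1.119 = 0.70235
Fs = 0.70235 * 1 * 1.119 = 0.78593 persons/(s*m)
Fc = 0.78593 * 1.212 = 0.95254 persons/s

0.95254 persons/s


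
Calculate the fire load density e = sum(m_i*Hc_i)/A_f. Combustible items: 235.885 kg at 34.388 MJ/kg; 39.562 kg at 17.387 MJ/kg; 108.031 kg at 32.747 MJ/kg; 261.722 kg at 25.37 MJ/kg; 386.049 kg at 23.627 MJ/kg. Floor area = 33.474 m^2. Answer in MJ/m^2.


Total energy = 235.885*34.388 + 39.562*17.387 + 108.031*32.747 + 261.722*25.37 + 386.049*23.627
= 8111.613 + 687.8645 + 3537.691 + 6639.887 + 9121.180
= 28098.24 MJ
e = 28098.24 / 33.474 = 839.40 MJ/m^2

839.40 MJ/m^2


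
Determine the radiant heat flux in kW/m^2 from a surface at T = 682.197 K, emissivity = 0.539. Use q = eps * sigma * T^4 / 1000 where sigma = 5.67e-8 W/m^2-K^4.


T^4 = 2.1659e+11
q = 0.539 * 5.67e-8 * 2.1659e+11 / 1000 = 6.6193 kW/m^2

6.6193 kW/m^2


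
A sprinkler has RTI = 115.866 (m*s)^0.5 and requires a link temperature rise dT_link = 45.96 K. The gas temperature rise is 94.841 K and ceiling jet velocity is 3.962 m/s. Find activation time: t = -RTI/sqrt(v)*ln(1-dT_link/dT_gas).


dT_link/dT_gas = 0.48460
ln(1 - 0.48460) = -0.66281
t = -115.866 / sqrt(3.962) * -0.66281 = 38.582 s

38.582 s


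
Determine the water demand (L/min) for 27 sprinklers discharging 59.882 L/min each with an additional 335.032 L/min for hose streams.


Sprinkler demand = 27 * 59.882 = 1616.814 L/min
Total = 1616.814 + 335.032 = 1951.846 L/min

1951.846 L/min


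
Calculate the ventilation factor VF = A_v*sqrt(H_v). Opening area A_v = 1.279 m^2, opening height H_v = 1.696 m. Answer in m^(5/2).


sqrt(H_v) = 1.3023
VF = 1.279 * 1.3023 = 1.6656 m^(5/2)

1.6656 m^(5/2)


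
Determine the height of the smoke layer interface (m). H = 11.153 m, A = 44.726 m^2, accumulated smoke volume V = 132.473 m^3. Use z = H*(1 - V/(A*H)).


V/(A*H) = 0.26557
1 - 0.26557 = 0.73443
z = 11.153 * 0.73443 = 8.1911 m

8.1911 m


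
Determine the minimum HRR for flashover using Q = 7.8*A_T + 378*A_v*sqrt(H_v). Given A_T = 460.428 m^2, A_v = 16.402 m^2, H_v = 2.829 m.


7.8*A_T = 3591.3
sqrt(H_v) = 1.6820
378*A_v*sqrt(H_v) = 10428
Q = 3591.3 + 10428 = 14019 kW

14019 kW


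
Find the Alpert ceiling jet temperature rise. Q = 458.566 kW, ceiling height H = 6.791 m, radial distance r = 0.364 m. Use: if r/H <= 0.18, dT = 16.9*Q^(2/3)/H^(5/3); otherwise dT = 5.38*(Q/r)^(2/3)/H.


r/H = 0.364 / 6.791 = 0.053600
r/H <= 0.18, so dT = 16.9*Q^(2/3)/H^(5/3)
Q^(2/3) = 59.466
H^(5/3) = 24.353
dT = 16.9 * 59.466 / 24.353 = 41.267 K

41.267 K


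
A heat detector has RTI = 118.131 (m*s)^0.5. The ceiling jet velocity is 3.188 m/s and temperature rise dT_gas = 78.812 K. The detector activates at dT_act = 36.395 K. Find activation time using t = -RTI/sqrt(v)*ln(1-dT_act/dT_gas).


dT_act/dT_gas = 0.46180
ln(1 - 0.46180) = -0.61952
t = -118.131 / sqrt(3.188) * -0.61952 = 40.988 s

40.988 s


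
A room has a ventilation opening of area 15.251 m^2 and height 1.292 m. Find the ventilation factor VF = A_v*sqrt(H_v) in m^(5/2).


sqrt(H_v) = 1.1367
VF = 15.251 * 1.1367 = 17.335 m^(5/2)

17.335 m^(5/2)


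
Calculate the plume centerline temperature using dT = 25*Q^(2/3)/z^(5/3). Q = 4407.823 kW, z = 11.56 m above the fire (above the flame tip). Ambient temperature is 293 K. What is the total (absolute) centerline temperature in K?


Q^(2/3) = 268.83
z^(5/3) = 59.101
dT = 25 * 268.83 / 59.101 = 113.72 K
T = 293 + 113.72 = 406.72 K

406.72 K


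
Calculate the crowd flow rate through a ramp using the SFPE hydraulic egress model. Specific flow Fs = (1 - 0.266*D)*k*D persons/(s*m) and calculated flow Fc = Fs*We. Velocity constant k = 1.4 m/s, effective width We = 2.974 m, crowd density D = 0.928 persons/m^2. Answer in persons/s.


1 - 0.266*D = 1 - 0.266*0.928 = 0.75315
Fs = 0.75315 * 1.4 * 0.928 = 0.97850 persons/(s*m)
Fc = 0.97850 * 2.974 = 2.9100 persons/s

2.9100 persons/s


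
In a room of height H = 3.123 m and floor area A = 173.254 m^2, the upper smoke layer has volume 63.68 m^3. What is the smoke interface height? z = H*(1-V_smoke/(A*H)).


V/(A*H) = 0.11769
1 - 0.11769 = 0.88231
z = 3.123 * 0.88231 = 2.7554 m

2.7554 m


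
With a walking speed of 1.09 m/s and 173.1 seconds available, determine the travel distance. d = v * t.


d = 1.09 * 173.1 = 188.679 m

188.679 m


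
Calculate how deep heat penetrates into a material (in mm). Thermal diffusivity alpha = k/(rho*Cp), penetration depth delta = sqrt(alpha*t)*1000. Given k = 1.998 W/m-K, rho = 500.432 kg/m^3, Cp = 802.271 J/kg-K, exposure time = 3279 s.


alpha = 1.998 / (500.432 * 802.271) = 4.9766e-06 m^2/s
alpha * t = 0.016318
delta = sqrt(0.016318) * 1000 = 127.74 mm

127.74 mm


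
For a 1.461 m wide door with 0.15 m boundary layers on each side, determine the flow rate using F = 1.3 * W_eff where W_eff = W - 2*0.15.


W_eff = 1.461 - 0.30 = 1.161 m
F = 1.3 * 1.161 = 1.5093 persons/s

1.5093 persons/s


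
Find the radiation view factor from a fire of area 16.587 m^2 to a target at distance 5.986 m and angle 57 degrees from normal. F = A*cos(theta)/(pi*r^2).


cos(57 deg) = 0.54464
pi*r^2 = 112.57
F = 16.587 * 0.54464 / 112.57 = 0.080252

0.080252


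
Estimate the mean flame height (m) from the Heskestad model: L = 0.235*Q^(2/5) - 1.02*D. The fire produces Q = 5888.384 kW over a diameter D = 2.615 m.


Q^(2/5) = 32.211
0.235 * Q^(2/5) = 7.5695
1.02 * D = 2.6673
L = 4.9022 m

4.9022 m


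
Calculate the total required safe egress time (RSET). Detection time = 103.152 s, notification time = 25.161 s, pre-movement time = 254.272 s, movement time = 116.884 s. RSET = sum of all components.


Total = 103.152 + 25.161 + 254.272 + 116.884 = 499.469 s

499.469 s


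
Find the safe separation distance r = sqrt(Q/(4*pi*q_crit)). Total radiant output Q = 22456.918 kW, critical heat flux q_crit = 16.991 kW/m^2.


4*pi*q_crit = 213.52
Q/(4*pi*q_crit) = 105.18
r = sqrt(105.18) = 10.256 m

10.256 m


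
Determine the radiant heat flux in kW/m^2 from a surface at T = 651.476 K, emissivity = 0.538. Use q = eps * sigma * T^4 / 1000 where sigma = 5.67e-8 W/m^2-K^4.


T^4 = 1.8013e+11
q = 0.538 * 5.67e-8 * 1.8013e+11 / 1000 = 5.4949 kW/m^2

5.4949 kW/m^2


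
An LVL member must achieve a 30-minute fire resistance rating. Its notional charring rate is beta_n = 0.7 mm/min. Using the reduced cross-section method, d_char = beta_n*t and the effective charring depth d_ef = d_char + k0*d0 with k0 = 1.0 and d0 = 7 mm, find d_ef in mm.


d_char = 0.7 * 30 = 21 mm
d_ef = 21 + 1.0*7 = 28 mm

28 mm


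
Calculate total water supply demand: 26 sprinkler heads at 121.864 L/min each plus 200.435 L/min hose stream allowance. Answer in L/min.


Sprinkler demand = 26 * 121.864 = 3168.464 L/min
Total = 3168.464 + 200.435 = 3368.899 L/min

3368.899 L/min


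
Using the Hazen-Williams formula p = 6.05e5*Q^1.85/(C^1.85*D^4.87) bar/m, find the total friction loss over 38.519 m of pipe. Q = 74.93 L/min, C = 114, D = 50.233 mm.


Q^1.85 = 2938.4
C^1.85 = 6386.7
D^4.87 = 1.9223e+08
p/m = 0.0014480 bar/m
p_total = 0.0014480 * 38.519 = 0.055777 bar

0.055777 bar


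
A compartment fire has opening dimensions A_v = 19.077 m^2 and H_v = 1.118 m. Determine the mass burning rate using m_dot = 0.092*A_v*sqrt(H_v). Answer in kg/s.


sqrt(H_v) = 1.0574
m_dot = 0.092 * 19.077 * 1.0574 = 1.8557 kg/s

1.8557 kg/s


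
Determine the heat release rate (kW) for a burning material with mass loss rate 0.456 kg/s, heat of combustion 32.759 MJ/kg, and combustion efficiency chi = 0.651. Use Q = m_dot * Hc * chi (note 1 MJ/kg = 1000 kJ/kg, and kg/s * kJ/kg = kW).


Hc = 32.759 MJ/kg = 32.759 * 1000 kJ/kg = 32759 kJ/kg
Q = 0.456 kg/s * 32759 kJ/kg * 0.651 = 9724.7 kW

9724.7 kW


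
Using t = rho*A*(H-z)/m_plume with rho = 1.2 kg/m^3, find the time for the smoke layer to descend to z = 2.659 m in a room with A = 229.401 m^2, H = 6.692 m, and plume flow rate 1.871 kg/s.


H - z = 4.033 m
t = 1.2 * 229.401 * 4.033 / 1.871 = 593.38 s

593.38 s


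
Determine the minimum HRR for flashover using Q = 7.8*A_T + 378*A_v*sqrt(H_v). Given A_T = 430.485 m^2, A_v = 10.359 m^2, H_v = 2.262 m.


7.8*A_T = 3357.783
sqrt(H_v) = 1.5040
378*A_v*sqrt(H_v) = 5889.2
Q = 3357.783 + 5889.2 = 9247.0 kW

9247.0 kW


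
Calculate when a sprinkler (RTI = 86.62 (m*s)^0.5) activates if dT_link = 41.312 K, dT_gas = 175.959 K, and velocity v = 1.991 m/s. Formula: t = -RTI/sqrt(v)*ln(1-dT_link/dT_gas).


dT_link/dT_gas = 0.23478
ln(1 - 0.23478) = -0.26759
t = -86.62 / sqrt(1.991) * -0.26759 = 16.427 s

16.427 s


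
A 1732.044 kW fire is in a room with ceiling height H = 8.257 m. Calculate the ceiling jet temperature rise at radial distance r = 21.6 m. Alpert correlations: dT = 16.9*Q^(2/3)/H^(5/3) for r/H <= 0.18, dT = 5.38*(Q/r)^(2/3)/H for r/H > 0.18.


r/H = 21.6 / 8.257 = 2.6160
r/H > 0.18, so dT = 5.38*(Q/r)^(2/3)/H
Q/r = 80.187
(Q/r)^(2/3) = 18.595
dT = 5.38 * 18.595 / 8.257 = 12.116 K

12.116 K


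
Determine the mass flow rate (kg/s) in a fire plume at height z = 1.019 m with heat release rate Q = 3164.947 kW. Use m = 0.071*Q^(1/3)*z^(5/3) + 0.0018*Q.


Q^(1/3) = 14.682
z^(5/3) = 1.0319
First term = 0.071 * 14.682 * 1.0319 = 1.0756
Second term = 0.0018 * 3164.947 = 5.6969
m = 6.7726 kg/s

6.7726 kg/s


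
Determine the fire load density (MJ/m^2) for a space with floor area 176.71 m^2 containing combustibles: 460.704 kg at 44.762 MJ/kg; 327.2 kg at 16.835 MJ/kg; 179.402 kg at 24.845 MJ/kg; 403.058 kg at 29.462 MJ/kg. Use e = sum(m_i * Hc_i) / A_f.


Total energy = 460.704*44.762 + 327.2*16.835 + 179.402*24.845 + 403.058*29.462
= 20622.03 + 5508.412 + 4457.243 + 11874.89
= 42462.58 MJ
e = 42462.58 / 176.71 = 240.30 MJ/m^2

240.30 MJ/m^2


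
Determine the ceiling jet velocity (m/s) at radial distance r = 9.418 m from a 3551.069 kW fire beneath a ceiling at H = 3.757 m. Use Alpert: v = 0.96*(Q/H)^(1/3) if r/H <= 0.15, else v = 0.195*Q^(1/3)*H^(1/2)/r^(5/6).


r/H = 9.418 / 3.757 = 2.5068
r/H > 0.15, so v = 0.195*Q^(1/3)*H^(1/2)/r^(5/6)
Q^(1/3) = 15.256
H^(1/2) = 1.9383
r^(5/6) = 6.4809
v = 0.195 * 15.256 * 1.9383 / 6.4809 = 0.88977 m/s

0.88977 m/s


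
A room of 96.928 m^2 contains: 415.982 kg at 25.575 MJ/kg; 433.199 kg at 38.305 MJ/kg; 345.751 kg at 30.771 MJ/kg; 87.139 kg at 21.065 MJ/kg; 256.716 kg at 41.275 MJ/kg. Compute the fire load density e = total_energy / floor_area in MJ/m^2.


Total energy = 415.982*25.575 + 433.199*38.305 + 345.751*30.771 + 87.139*21.065 + 256.716*41.275
= 10638.74 + 16593.69 + 10639.10 + 1835.583 + 10595.95
= 50303.07 MJ
e = 50303.07 / 96.928 = 518.97 MJ/m^2

518.97 MJ/m^2


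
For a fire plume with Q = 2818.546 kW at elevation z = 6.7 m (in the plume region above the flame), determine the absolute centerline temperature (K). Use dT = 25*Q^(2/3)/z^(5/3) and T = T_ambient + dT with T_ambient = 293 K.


Q^(2/3) = 199.53
z^(5/3) = 23.812
dT = 25 * 199.53 / 23.812 = 209.49 K
T = 293 + 209.49 = 502.49 K

502.49 K


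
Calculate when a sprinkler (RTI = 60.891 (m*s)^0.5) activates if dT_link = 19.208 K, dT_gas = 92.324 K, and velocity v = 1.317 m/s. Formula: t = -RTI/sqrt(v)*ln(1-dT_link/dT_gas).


dT_link/dT_gas = 0.20805
ln(1 - 0.20805) = -0.23326
t = -60.891 / sqrt(1.317) * -0.23326 = 12.376 s

12.376 s


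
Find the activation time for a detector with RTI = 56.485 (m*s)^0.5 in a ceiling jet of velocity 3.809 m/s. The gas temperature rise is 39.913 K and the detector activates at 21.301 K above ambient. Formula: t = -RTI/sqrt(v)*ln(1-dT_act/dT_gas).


dT_act/dT_gas = 0.53369
ln(1 - 0.53369) = -0.76290
t = -56.485 / sqrt(3.809) * -0.76290 = 22.080 s

22.080 s


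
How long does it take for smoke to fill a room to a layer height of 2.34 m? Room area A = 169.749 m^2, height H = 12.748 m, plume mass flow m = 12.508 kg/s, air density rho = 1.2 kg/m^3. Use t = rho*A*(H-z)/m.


H - z = 10.408 m
t = 1.2 * 169.749 * 10.408 / 12.508 = 169.50 s

169.50 s


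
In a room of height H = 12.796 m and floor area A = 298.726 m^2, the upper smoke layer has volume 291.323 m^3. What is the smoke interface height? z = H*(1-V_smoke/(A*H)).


V/(A*H) = 0.076213
1 - 0.076213 = 0.92379
z = 12.796 * 0.92379 = 11.821 m

11.821 m


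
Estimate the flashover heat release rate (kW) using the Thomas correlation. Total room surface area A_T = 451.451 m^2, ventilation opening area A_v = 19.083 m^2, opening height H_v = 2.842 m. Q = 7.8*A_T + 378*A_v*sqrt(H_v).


7.8*A_T = 3521.3
sqrt(H_v) = 1.6858
378*A_v*sqrt(H_v) = 12160
Q = 3521.3 + 12160 = 15682 kW

15682 kW


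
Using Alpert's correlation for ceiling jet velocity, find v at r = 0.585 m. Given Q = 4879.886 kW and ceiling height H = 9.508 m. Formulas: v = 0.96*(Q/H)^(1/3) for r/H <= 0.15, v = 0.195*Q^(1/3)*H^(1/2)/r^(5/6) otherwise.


r/H = 0.585 / 9.508 = 0.061527
r/H <= 0.15, so v = 0.96*(Q/H)^(1/3)
Q/H = 513.24
(Q/H)^(1/3) = 8.0065
v = 0.96 * 8.0065 = 7.6862 m/s

7.6862 m/s


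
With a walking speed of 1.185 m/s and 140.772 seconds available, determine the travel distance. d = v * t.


d = 1.185 * 140.772 = 166.81 m

166.81 m


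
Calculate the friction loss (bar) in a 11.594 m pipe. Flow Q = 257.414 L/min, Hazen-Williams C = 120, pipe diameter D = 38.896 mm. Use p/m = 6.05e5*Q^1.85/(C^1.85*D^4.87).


Q^1.85 = 28818
C^1.85 = 7022.4
D^4.87 = 5.5314e+07
p/m = 0.044885 bar/m
p_total = 0.044885 * 11.594 = 0.52040 bar

0.52040 bar


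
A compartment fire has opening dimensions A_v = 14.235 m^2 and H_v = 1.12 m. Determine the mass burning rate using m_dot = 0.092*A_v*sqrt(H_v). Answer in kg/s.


sqrt(H_v) = 1.0583
m_dot = 0.092 * 14.235 * 1.0583 = 1.3860 kg/s

1.3860 kg/s


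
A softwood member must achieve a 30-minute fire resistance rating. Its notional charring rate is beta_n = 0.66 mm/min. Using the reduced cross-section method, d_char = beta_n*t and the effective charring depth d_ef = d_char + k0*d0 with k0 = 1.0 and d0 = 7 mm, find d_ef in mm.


d_char = 0.66 * 30 = 19.8 mm
d_ef = 19.8 + 1.0*7 = 26.8 mm

26.8 mm


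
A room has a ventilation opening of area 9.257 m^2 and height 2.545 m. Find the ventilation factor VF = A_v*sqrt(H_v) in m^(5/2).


sqrt(H_v) = 1.5953
VF = 9.257 * 1.5953 = 14.768 m^(5/2)

14.768 m^(5/2)


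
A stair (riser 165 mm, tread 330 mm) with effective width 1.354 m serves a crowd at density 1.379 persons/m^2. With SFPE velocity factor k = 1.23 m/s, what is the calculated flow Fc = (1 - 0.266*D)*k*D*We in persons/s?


1 - 0.266*D = 1 - 0.266*1.379 = 0.63319
Fs = 0.63319 * 1.23 * 1.379 = 1.0740 persons/(s*m)
Fc = 1.0740 * 1.354 = 1.4542 persons/s

1.4542 persons/s


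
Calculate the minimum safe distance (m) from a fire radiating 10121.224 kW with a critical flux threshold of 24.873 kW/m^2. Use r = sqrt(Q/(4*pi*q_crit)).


4*pi*q_crit = 312.56
Q/(4*pi*q_crit) = 32.381
r = sqrt(32.381) = 5.6905 m

5.6905 m


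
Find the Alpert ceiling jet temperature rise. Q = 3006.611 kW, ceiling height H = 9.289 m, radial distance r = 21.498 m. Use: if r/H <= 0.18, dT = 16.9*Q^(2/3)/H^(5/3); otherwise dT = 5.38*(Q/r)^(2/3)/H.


r/H = 21.498 / 9.289 = 2.3144
r/H > 0.18, so dT = 5.38*(Q/r)^(2/3)/H
Q/r = 139.86
(Q/r)^(2/3) = 26.943
dT = 5.38 * 26.943 / 9.289 = 15.605 K

15.605 K


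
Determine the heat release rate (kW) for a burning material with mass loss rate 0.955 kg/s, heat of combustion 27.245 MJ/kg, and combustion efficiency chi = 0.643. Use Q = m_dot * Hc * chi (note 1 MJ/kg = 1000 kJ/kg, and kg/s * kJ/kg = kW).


Hc = 27.245 MJ/kg = 27.245 * 1000 kJ/kg = 27245 kJ/kg
Q = 0.955 kg/s * 27245 kJ/kg * 0.643 = 16730 kW

16730 kW


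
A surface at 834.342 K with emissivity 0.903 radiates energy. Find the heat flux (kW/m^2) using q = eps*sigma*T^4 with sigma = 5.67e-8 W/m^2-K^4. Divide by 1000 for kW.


T^4 = 4.8459e+11
q = 0.903 * 5.67e-8 * 4.8459e+11 / 1000 = 24.811 kW/m^2

24.811 kW/m^2


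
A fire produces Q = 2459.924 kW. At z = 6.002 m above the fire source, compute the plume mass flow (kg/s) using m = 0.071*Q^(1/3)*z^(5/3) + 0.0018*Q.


Q^(1/3) = 13.499
z^(5/3) = 19.823
First term = 0.071 * 13.499 * 19.823 = 18.999
Second term = 0.0018 * 2459.924 = 4.4279
m = 23.427 kg/s

23.427 kg/s


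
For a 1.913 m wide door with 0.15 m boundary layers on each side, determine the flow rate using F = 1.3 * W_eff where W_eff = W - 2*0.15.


W_eff = 1.913 - 0.30 = 1.613 m
F = 1.3 * 1.613 = 2.0969 persons/s

2.0969 persons/s


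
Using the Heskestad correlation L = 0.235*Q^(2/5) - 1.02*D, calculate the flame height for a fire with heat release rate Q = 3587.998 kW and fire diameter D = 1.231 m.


Q^(2/5) = 26.420
0.235 * Q^(2/5) = 6.2088
1.02 * D = 1.2556
L = 4.9532 m

4.9532 m


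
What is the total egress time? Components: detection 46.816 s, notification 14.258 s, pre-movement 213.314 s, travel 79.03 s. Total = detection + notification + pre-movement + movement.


Total = 46.816 + 14.258 + 213.314 + 79.03 = 353.418 s

353.418 s


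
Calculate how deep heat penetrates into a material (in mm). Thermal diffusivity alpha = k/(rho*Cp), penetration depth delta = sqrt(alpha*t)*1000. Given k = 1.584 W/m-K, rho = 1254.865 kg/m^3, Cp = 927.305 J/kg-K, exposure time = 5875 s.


alpha = 1.584 / (1254.865 * 927.305) = 1.3612e-06 m^2/s
alpha * t = 0.0079973
delta = sqrt(0.0079973) * 1000 = 89.428 mm

89.428 mm


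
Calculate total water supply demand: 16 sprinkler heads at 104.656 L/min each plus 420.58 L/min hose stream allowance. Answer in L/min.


Sprinkler demand = 16 * 104.656 = 1674.496 L/min
Total = 1674.496 + 420.58 = 2095.076 L/min

2095.076 L/min


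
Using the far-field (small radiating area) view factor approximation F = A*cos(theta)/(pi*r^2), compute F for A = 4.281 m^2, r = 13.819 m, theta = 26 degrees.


cos(26 deg) = 0.89879
pi*r^2 = 599.93
F = 4.281 * 0.89879 / 599.93 = 0.0064136

0.0064136


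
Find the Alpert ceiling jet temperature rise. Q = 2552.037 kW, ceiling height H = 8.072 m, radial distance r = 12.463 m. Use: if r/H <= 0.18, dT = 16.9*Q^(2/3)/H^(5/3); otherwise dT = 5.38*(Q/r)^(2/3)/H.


r/H = 12.463 / 8.072 = 1.5440
r/H > 0.18, so dT = 5.38*(Q/r)^(2/3)/H
Q/r = 204.77
(Q/r)^(2/3) = 34.741
dT = 5.38 * 34.741 / 8.072 = 23.155 K

23.155 K


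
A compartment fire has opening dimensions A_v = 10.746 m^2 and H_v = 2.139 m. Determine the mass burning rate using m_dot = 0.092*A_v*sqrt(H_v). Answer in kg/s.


sqrt(H_v) = 1.4625
m_dot = 0.092 * 10.746 * 1.4625 = 1.4459 kg/s

1.4459 kg/s


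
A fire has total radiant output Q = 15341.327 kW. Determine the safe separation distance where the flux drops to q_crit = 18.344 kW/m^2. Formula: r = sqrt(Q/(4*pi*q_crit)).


4*pi*q_crit = 230.52
Q/(4*pi*q_crit) = 66.552
r = sqrt(66.552) = 8.1579 m

8.1579 m


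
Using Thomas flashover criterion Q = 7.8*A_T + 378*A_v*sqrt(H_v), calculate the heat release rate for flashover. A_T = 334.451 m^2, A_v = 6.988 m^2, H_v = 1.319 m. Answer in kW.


7.8*A_T = 2608.7
sqrt(H_v) = 1.1485
378*A_v*sqrt(H_v) = 3033.7
Q = 2608.7 + 3033.7 = 5642.4 kW

5642.4 kW


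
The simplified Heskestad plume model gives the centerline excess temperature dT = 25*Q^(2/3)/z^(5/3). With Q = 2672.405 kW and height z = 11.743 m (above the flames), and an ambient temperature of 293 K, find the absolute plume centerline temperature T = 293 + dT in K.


Q^(2/3) = 192.58
z^(5/3) = 60.669
dT = 25 * 192.58 / 60.669 = 79.355 K
T = 293 + 79.355 = 372.36 K

372.36 K


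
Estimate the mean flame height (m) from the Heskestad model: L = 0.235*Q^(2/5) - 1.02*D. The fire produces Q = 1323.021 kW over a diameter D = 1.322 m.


Q^(2/5) = 17.727
0.235 * Q^(2/5) = 4.1658
1.02 * D = 1.3484
L = 2.8173 m

2.8173 m


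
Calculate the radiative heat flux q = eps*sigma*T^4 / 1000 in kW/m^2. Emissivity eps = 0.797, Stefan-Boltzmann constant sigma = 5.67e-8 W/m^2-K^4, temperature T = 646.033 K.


T^4 = 1.7419e+11
q = 0.797 * 5.67e-8 * 1.7419e+11 / 1000 = 7.8715 kW/m^2

7.8715 kW/m^2


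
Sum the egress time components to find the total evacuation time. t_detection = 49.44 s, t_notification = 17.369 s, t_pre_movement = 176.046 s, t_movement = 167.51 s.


Total = 49.44 + 17.369 + 176.046 + 167.51 = 410.365 s

410.365 s


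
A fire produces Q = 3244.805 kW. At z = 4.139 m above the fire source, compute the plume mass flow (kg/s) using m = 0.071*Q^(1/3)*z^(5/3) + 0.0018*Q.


Q^(1/3) = 14.805
z^(5/3) = 10.670
First term = 0.071 * 14.805 * 10.670 = 11.215
Second term = 0.0018 * 3244.805 = 5.8406
m = 17.056 kg/s

17.056 kg/s


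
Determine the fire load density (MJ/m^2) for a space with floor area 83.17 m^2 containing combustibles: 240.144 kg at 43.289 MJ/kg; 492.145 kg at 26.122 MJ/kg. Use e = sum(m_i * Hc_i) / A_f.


Total energy = 240.144*43.289 + 492.145*26.122
= 10395.59 + 12855.81
= 23251.41 MJ
e = 23251.41 / 83.17 = 279.56 MJ/m^2

279.56 MJ/m^2


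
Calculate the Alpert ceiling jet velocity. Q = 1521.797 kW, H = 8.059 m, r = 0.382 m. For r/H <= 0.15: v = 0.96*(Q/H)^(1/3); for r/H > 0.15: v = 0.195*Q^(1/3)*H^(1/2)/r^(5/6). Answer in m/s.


r/H = 0.382 / 8.059 = 0.047400
r/H <= 0.15, so v = 0.96*(Q/H)^(1/3)
Q/H = 188.83
(Q/H)^(1/3) = 5.7371
v = 0.96 * 5.7371 = 5.5076 m/s

5.5076 m/s


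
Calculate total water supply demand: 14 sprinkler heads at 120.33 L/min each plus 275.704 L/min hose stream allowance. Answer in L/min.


Sprinkler demand = 14 * 120.33 = 1684.62 L/min
Total = 1684.62 + 275.704 = 1960.324 L/min

1960.324 L/min


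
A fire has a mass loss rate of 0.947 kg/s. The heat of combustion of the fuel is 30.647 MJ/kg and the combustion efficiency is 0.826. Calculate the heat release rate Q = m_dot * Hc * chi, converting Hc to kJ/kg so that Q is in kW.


Hc = 30.647 MJ/kg = 30.647 * 1000 kJ/kg = 30647 kJ/kg
Q = 0.947 kg/s * 30647 kJ/kg * 0.826 = 23973 kW

23973 kW


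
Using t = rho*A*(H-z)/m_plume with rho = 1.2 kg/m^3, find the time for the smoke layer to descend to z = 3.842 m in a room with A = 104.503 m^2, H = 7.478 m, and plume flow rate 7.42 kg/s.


H - z = 3.636 m
t = 1.2 * 104.503 * 3.636 / 7.42 = 61.451 s

61.451 s


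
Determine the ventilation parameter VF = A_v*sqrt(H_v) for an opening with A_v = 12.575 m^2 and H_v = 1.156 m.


sqrt(H_v) = 1.0752
VF = 12.575 * 1.0752 = 13.520 m^(5/2)

13.520 m^(5/2)


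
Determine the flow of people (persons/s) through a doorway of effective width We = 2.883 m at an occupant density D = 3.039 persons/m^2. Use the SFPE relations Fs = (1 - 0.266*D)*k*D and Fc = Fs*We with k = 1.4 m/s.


1 - 0.266*D = 1 - 0.266*3.039 = 0.19163
Fs = 0.19163 * 1.4 * 3.039 = 0.81529 persons/(s*m)
Fc = 0.81529 * 2.883 = 2.3505 persons/s

2.3505 persons/s


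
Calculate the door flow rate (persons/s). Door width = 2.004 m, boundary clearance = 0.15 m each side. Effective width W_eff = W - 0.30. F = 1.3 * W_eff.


W_eff = 2.004 - 0.30 = 1.704 m
F = 1.3 * 1.704 = 2.2152 persons/s

2.2152 persons/s


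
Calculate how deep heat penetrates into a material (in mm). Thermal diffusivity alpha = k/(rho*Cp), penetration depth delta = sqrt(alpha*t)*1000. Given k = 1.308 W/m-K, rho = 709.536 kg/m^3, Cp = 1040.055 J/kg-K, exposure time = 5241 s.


alpha = 1.308 / (709.536 * 1040.055) = 1.7725e-06 m^2/s
alpha * t = 0.0092895
delta = sqrt(0.0092895) * 1000 = 96.382 mm

96.382 mm


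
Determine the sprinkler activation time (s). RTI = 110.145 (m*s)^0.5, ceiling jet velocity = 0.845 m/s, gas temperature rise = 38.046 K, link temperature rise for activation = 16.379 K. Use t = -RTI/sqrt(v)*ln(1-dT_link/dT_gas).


dT_link/dT_gas = 0.43051
ln(1 - 0.43051) = -0.56301
t = -110.145 / sqrt(0.845) * -0.56301 = 67.460 s

67.460 s


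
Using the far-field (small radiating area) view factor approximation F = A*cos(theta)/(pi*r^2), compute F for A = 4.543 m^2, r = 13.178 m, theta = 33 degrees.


cos(33 deg) = 0.83867
pi*r^2 = 545.57
F = 4.543 * 0.83867 / 545.57 = 0.0069837

0.0069837


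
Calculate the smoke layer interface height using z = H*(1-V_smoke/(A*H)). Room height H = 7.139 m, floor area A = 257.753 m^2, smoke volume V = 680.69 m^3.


V/(A*H) = 0.36992
1 - 0.36992 = 0.63008
z = 7.139 * 0.63008 = 4.4981 m

4.4981 m


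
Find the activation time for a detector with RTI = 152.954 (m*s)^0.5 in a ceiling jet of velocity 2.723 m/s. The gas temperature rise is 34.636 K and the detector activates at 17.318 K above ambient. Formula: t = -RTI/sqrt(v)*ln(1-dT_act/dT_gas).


dT_act/dT_gas = 0.5
ln(1 - 0.5) = -0.69315
t = -152.954 / sqrt(2.723) * -0.69315 = 64.248 s

64.248 s


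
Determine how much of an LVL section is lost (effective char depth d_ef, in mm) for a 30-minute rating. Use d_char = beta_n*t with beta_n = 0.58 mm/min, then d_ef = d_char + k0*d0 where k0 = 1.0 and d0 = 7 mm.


d_char = 0.58 * 30 = 17.4 mm
d_ef = 17.4 + 1.0*7 = 24.4 mm

24.4 mm


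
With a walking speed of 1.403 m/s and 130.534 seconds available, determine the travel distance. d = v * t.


d = 1.403 * 130.534 = 183.14 m

183.14 m


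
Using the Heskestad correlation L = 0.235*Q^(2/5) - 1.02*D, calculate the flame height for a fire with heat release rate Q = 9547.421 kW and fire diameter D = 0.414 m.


Q^(2/5) = 39.080
0.235 * Q^(2/5) = 9.1838
1.02 * D = 0.42228
L = 8.7615 m

8.7615 m


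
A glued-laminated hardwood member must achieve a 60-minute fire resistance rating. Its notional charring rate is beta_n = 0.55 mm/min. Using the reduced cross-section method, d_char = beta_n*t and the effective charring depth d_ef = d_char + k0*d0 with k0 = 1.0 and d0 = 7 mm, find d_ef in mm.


d_char = 0.55 * 60 = 33 mm
d_ef = 33 + 1.0*7 = 40 mm

40 mm


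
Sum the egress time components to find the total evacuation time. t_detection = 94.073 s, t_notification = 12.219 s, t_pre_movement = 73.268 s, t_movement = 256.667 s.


Total = 94.073 + 12.219 + 73.268 + 256.667 = 436.227 s

436.227 s


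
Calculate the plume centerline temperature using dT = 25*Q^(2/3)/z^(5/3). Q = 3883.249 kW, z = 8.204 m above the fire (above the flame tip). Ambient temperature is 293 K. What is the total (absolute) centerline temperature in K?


Q^(2/3) = 247.06
z^(5/3) = 33.372
dT = 25 * 247.06 / 33.372 = 185.08 K
T = 293 + 185.08 = 478.08 K

478.08 K


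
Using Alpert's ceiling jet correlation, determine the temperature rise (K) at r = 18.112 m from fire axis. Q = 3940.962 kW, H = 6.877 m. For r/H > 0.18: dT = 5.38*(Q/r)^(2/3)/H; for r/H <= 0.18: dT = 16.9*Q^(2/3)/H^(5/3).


r/H = 18.112 / 6.877 = 2.6337
r/H > 0.18, so dT = 5.38*(Q/r)^(2/3)/H
Q/r = 217.59
(Q/r)^(2/3) = 36.176
dT = 5.38 * 36.176 / 6.877 = 28.301 K

28.301 K


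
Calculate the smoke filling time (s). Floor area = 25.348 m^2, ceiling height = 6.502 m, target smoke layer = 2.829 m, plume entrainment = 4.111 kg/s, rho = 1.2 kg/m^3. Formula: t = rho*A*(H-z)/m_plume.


H - z = 3.673 m
t = 1.2 * 25.348 * 3.673 / 4.111 = 27.177 s

27.177 s


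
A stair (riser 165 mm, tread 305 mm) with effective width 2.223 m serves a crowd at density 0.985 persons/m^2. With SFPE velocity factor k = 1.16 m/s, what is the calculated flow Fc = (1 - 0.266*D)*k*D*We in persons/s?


1 - 0.266*D = 1 - 0.266*0.985 = 0.73799
Fs = 0.73799 * 1.16 * 0.985 = 0.84323 persons/(s*m)
Fc = 0.84323 * 2.223 = 1.8745 persons/s

1.8745 persons/s


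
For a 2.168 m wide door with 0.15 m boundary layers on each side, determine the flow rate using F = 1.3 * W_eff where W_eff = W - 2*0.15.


W_eff = 2.168 - 0.30 = 1.868 m
F = 1.3 * 1.868 = 2.4284 persons/s

2.4284 persons/s


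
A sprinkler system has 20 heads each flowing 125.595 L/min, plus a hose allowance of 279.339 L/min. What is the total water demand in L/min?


Sprinkler demand = 20 * 125.595 = 2511.9 L/min
Total = 2511.9 + 279.339 = 2791.239 L/min

2791.239 L/min


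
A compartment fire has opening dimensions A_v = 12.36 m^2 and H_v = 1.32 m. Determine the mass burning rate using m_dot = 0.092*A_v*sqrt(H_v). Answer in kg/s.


sqrt(H_v) = 1.1489
m_dot = 0.092 * 12.36 * 1.1489 = 1.3065 kg/s

1.3065 kg/s


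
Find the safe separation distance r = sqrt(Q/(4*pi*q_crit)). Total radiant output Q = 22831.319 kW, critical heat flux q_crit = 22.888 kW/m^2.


4*pi*q_crit = 287.62
Q/(4*pi*q_crit) = 79.380
r = sqrt(79.380) = 8.9096 m

8.9096 m


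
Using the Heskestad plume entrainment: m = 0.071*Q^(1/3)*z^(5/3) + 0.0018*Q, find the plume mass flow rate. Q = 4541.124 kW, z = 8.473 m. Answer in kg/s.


Q^(1/3) = 16.560
z^(5/3) = 35.215
First term = 0.071 * 16.560 * 35.215 = 41.404
Second term = 0.0018 * 4541.124 = 8.1740
m = 49.578 kg/s

49.578 kg/s


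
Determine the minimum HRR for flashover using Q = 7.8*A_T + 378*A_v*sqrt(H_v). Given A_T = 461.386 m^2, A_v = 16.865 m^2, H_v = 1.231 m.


7.8*A_T = 3598.8
sqrt(H_v) = 1.1095
378*A_v*sqrt(H_v) = 7073.1
Q = 3598.8 + 7073.1 = 10672 kW

10672 kW


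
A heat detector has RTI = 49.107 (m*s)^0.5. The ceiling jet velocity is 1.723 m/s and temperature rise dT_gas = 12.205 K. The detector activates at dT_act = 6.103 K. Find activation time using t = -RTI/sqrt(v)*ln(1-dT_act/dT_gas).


dT_act/dT_gas = 0.50004
ln(1 - 0.50004) = -0.69323
t = -49.107 / sqrt(1.723) * -0.69323 = 25.934 s

25.934 s


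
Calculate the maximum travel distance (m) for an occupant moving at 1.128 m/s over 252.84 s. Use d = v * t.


d = 1.128 * 252.84 = 285.20 m

285.20 m


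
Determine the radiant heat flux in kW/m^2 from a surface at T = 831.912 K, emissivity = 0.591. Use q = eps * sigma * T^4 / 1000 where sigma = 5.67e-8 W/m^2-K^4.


T^4 = 4.7897e+11
q = 0.591 * 5.67e-8 * 4.7897e+11 / 1000 = 16.050 kW/m^2

16.050 kW/m^2


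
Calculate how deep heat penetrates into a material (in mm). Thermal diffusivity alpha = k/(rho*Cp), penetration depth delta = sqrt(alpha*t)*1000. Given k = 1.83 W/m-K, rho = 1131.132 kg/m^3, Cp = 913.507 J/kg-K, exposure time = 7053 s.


alpha = 1.83 / (1131.132 * 913.507) = 1.7710e-06 m^2/s
alpha * t = 0.012491
delta = sqrt(0.012491) * 1000 = 111.76 mm

111.76 mm


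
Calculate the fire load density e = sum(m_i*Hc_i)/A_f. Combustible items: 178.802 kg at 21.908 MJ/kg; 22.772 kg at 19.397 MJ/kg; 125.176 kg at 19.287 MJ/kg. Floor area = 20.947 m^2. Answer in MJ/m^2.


Total energy = 178.802*21.908 + 22.772*19.397 + 125.176*19.287
= 3917.194 + 441.7085 + 2414.270
= 6773.172 MJ
e = 6773.172 / 20.947 = 323.35 MJ/m^2

323.35 MJ/m^2


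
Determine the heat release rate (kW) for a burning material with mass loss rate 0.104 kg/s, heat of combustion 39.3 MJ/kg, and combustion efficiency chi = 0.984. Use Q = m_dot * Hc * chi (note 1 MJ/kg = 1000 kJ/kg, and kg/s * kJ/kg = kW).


Hc = 39.3 MJ/kg = 39.3 * 1000 kJ/kg = 39300 kJ/kg
Q = 0.104 kg/s * 39300 kJ/kg * 0.984 = 4021.8 kW

4021.8 kW


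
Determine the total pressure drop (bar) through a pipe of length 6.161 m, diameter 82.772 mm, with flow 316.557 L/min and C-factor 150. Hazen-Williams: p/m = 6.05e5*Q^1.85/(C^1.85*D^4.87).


Q^1.85 = 42251
C^1.85 = 10611
D^4.87 = 2.1882e+09
p/m = 0.0011009 bar/m
p_total = 0.0011009 * 6.161 = 0.0067824 bar

0.0067824 bar


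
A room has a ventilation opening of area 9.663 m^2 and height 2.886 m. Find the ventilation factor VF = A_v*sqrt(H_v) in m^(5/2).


sqrt(H_v) = 1.6988
VF = 9.663 * 1.6988 = 16.416 m^(5/2)

16.416 m^(5/2)


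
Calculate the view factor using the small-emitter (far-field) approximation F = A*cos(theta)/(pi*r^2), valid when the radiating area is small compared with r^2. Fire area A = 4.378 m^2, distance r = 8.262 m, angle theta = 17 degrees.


cos(17 deg) = 0.95630
pi*r^2 = 214.45
F = 4.378 * 0.95630 / 214.45 = 0.019523

0.019523


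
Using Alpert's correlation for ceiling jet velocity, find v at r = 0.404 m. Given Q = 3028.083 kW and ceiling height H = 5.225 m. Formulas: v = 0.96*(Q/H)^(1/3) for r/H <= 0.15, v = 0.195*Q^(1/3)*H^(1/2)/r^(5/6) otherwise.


r/H = 0.404 / 5.225 = 0.077321
r/H <= 0.15, so v = 0.96*(Q/H)^(1/3)
Q/H = 579.54
(Q/H)^(1/3) = 8.3373
v = 0.96 * 8.3373 = 8.0038 m/s

8.0038 m/s


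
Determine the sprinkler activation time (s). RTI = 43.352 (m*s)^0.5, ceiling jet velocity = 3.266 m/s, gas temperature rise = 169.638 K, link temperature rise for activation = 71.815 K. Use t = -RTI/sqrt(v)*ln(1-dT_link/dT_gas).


dT_link/dT_gas = 0.42334
ln(1 - 0.42334) = -0.55051
t = -43.352 / sqrt(3.266) * -0.55051 = 13.206 s

13.206 s


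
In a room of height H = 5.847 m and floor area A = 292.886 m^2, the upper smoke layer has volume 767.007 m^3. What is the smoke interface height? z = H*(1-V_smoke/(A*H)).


V/(A*H) = 0.44789
1 - 0.44789 = 0.55211
z = 5.847 * 0.55211 = 3.2282 m

3.2282 m


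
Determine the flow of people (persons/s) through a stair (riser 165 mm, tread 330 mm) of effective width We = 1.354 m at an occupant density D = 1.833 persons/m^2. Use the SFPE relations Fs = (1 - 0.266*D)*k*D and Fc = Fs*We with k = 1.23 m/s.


1 - 0.266*D = 1 - 0.266*1.833 = 0.51242
Fs = 0.51242 * 1.23 * 1.833 = 1.1553 persons/(s*m)
Fc = 1.1553 * 1.354 = 1.5643 persons/s

1.5643 persons/s


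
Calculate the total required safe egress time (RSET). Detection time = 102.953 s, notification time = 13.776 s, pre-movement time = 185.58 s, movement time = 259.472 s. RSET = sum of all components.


Total = 102.953 + 13.776 + 185.58 + 259.472 = 561.781 s

561.781 s


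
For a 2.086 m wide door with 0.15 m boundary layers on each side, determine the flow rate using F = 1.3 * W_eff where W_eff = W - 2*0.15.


W_eff = 2.086 - 0.30 = 1.786 m
F = 1.3 * 1.786 = 2.3218 persons/s

2.3218 persons/s


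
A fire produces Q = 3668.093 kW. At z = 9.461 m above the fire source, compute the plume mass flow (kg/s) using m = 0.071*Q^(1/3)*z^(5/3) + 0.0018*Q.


Q^(1/3) = 15.422
z^(5/3) = 42.322
First term = 0.071 * 15.422 * 42.322 = 46.341
Second term = 0.0018 * 3668.093 = 6.6026
m = 52.944 kg/s

52.944 kg/s


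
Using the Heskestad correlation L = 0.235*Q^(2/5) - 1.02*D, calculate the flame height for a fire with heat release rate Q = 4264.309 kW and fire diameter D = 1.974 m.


Q^(2/5) = 28.310
0.235 * Q^(2/5) = 6.6528
1.02 * D = 2.0135
L = 4.6394 m

4.6394 m


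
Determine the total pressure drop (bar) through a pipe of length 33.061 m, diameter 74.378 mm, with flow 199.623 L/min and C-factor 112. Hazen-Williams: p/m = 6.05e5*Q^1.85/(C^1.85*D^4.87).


Q^1.85 = 18005
C^1.85 = 6180.9
D^4.87 = 1.3000e+09
p/m = 0.0013557 bar/m
p_total = 0.0013557 * 33.061 = 0.044820 bar

0.044820 bar


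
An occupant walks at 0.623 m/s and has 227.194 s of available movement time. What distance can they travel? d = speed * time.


d = 0.623 * 227.194 = 141.54 m

141.54 m


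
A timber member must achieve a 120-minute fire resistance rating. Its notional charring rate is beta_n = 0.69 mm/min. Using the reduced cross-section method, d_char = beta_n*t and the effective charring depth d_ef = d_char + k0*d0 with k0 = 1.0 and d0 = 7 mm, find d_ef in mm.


d_char = 0.69 * 120 = 82.8 mm
d_ef = 82.8 + 1.0*7 = 89.8 mm

89.8 mm


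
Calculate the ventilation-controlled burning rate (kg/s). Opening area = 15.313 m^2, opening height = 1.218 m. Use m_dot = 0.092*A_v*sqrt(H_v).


sqrt(H_v) = 1.1036
m_dot = 0.092 * 15.313 * 1.1036 = 1.5548 kg/s

1.5548 kg/s


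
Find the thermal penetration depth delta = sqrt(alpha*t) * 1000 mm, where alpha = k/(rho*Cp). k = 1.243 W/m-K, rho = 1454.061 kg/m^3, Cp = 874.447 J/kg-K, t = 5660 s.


alpha = 1.243 / (1454.061 * 874.447) = 9.7759e-07 m^2/s
alpha * t = 0.0055331
delta = sqrt(0.0055331) * 1000 = 74.385 mm

74.385 mm


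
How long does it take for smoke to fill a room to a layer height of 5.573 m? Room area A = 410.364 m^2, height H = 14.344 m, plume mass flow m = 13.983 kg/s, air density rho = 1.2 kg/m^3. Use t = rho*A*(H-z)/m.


H - z = 8.771 m
t = 1.2 * 410.364 * 8.771 / 13.983 = 308.89 s

308.89 s


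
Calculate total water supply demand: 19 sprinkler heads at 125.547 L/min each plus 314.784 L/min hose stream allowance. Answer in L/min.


Sprinkler demand = 19 * 125.547 = 2385.393 L/min
Total = 2385.393 + 314.784 = 2700.177 L/min

2700.177 L/min


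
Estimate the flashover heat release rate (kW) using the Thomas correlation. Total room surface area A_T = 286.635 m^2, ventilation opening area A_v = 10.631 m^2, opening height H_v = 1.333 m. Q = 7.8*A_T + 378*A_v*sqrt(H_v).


7.8*A_T = 2235.753
sqrt(H_v) = 1.1546
378*A_v*sqrt(H_v) = 4639.6
Q = 2235.753 + 4639.6 = 6875.4 kW

6875.4 kW
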